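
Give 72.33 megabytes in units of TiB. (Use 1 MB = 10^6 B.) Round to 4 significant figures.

6.578 × 10^-5 tebibytes

1 MB = 9.09495 × 10^-7 TiB.
Thus 72.33 × 9.09495 × 10^-7 ≈ 6.578 × 10^-5 TiB.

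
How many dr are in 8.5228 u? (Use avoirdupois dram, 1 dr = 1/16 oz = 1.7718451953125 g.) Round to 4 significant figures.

1 u = 9.37181e-25 dr.
8.5228 × 9.37181e-25 ≈ 7.987e-24 dr.

7.987e-24 dr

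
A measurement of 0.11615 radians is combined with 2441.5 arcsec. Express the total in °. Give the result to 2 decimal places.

0.11615 rad = 6.65490 ° and 2441.5 arcsec = 0.678194 °.
6.65490 + 0.678194 ≈ 7.33 °.

7.33 degrees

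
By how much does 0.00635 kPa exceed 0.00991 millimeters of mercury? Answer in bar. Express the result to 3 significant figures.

5.03e-5 bar

0.00635 kPa = 6.35000e-5 bar and 0.00991 mmHg = 1.32122e-5 bar.
6.35000e-5 − 1.32122e-5 ≈ 5.03e-5 bar.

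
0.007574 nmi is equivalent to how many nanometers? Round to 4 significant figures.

1 nautical mile = 1.85200e+12 nanometers.
Thus 0.007574 × 1.85200e+12 ≈ 1.403e+10 nm.

1.403e+10 nm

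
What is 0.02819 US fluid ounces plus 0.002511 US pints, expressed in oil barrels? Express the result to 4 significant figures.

1.272 × 10^-5 oil barrels

0.02819 US fl oz = 5.24368 × 10^-6 bbl and 0.002511 US pt = 7.47321 × 10^-6 bbl.
5.24368 × 10^-6 + 7.47321 × 10^-6 ≈ 1.272 × 10^-5 bbl.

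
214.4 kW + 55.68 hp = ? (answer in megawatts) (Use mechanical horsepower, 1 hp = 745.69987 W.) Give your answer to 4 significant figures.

214.4 kW = 0.214400 MW and 55.68 hp = 0.0415206 MW.
0.214400 + 0.0415206 ≈ 0.2559 MW.

0.2559 MW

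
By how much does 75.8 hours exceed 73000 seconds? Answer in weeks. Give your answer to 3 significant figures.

75.8 h = 0.451190 wk and 73000 s = 0.120701 wk.
0.451190 − 0.120701 ≈ 0.330 wk.

0.330 wk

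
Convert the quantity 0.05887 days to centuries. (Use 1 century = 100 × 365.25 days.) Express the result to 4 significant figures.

1.612e-6 century

1 day = 2.73785e-5 century.
Then 0.05887 × 2.73785e-5 ≈ 1.612e-6 century.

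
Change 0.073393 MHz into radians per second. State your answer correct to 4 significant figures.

461100 rad/s

1 megahertz = 6.28319e+6 radians per second.
So 0.073393 × 6.28319e+6 ≈ 461100 rad/s.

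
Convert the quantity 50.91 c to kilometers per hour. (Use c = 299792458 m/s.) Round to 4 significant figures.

1 c = 1.07925 × 10^9 kilometers per hour.
So 50.91 × 1.07925 × 10^9 ≈ 5.494 × 10^10 km/h.

5.494 × 10^10 kilometers per hour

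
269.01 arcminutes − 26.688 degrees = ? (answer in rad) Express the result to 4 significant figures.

-0.3875 rad

269.01 arcmin = 0.0782518 rad and 26.688 ° = 0.465793 rad.
0.0782518 − 0.465793 ≈ -0.3875 rad.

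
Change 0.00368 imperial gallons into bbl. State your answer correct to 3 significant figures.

1 imp gal = 0.0285940 oil barrels.
Thus 0.00368 × 0.0285940 ≈ 0.000105 bbl.

0.000105 oil barrels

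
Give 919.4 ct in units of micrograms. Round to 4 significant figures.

1.839 × 10^8 μg

1 ct = 200000 μg.
919.4 × 200000 ≈ 1.839 × 10^8 μg.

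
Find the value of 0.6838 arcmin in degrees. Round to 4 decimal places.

1 arcminute = 0.0166667 degrees.
So 0.6838 × 0.0166667 ≈ 0.0114 °.

0.0114 °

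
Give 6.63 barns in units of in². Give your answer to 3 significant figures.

1 barn = 1.55000 × 10^-25 square inches.
Then 6.63 × 1.55000 × 10^-25 ≈ 1.03 × 10^-24 in².

1.03 × 10^-24 square inches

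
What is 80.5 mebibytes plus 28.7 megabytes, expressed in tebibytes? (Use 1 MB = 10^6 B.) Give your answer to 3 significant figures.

0.000103 TiB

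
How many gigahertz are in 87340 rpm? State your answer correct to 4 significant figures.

1 revolution per minute = 1.66667e-11 gigahertz.
Thus 87340 × 1.66667e-11 ≈ 1.456e-6 GHz.

1.456e-6 GHz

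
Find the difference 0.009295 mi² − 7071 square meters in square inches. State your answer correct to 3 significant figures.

0.009295 mi² = 3.73147 × 10^7 in² and 7071 m² = 1.09601 × 10^7 in².
3.73147 × 10^7 − 1.09601 × 10^7 ≈ 2.64 × 10^7 in².

2.64 × 10^7 square inches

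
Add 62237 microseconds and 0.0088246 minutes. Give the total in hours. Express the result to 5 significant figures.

0.00016436 h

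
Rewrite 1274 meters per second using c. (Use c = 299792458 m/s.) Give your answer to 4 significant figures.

4.250e-6 times the speed of light

1 meter per second = 3.33564e-9 c.
Thus 1274 × 3.33564e-9 ≈ 4.250e-6 c.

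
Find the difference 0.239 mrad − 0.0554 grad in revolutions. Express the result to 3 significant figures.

0.239 mrad = 3.80380 × 10^-5 rev and 0.0554 grad = 0.000138500 rev.
3.80380 × 10^-5 − 0.000138500 ≈ -0.000100 rev.

-0.000100 revolutions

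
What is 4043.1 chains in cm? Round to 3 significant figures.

8.13e+6 centimeters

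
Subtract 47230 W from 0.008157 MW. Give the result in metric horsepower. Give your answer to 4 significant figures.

-53.12 PS

0.008157 MW = 11.0904 PS and 47230 W = 64.2149 PS.
11.0904 − 64.2149 ≈ -53.12 PS.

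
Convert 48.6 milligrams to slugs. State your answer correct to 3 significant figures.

3.33e-6 slugs

1 mg = 6.85218e-8 slug.
So 48.6 × 6.85218e-8 ≈ 3.33e-6 slug.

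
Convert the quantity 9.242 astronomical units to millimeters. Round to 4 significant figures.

1.383e+15 millimeters

1 astronomical unit = 1.49598e+14 millimeters.
Thus 9.242 × 1.49598e+14 ≈ 1.383e+15 mm.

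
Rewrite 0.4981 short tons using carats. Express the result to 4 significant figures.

2.259e+6 carats

1 short ton = 4.53592e+6 carats.
Then 0.4981 × 4.53592e+6 ≈ 2.259e+6 ct.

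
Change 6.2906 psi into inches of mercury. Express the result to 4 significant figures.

1 psi = 2.03602 inHg.
Then 6.2906 × 2.03602 ≈ 12.81 inHg.

12.81 inHg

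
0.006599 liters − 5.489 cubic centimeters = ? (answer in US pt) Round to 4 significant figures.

0.002346 US pt

0.006599 L = 0.0139462 US pt and 5.489 cm³ = 0.0116003 US pt.
0.0139462 − 0.0116003 ≈ 0.002346 US pt.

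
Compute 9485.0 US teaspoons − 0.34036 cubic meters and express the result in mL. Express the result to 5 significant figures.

-293610 milliliters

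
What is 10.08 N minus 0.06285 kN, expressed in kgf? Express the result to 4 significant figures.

10.08 N = 1.02787 kgf and 0.06285 kN = 6.40892 kgf.
1.02787 − 6.40892 ≈ -5.381 kgf.

-5.381 kilograms-force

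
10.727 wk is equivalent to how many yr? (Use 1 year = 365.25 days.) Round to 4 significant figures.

1 wk = 0.0191650 yr.
Then 10.727 × 0.0191650 ≈ 0.2056 yr.

0.2056 yr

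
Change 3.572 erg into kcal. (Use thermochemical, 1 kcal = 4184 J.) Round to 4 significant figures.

8.537 × 10^-11 kilocalories

1 erg = 2.39006 × 10^-11 kcal.
3.572 × 2.39006 × 10^-11 ≈ 8.537 × 10^-11 kcal.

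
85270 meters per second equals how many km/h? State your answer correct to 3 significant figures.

1 meter per second = 3.60000 kilometers per hour.
So 85270 × 3.60000 ≈ 307000 km/h.

307000 km/h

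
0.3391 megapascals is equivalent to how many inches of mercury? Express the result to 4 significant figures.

100.1 inHg

1 megapascal = 295.300 inches of mercury.
0.3391 × 295.300 ≈ 100.1 inHg.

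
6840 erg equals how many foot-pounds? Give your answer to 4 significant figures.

0.0005045 ft·lbf

1 erg = 7.37562e-8 ft·lbf.
Thus 6840 × 7.37562e-8 ≈ 0.0005045 ft·lbf.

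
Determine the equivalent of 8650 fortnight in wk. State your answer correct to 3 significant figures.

17300 weeks

1 fortnight = 2.00000 wk.
Thus 8650 × 2.00000 ≈ 17300 wk.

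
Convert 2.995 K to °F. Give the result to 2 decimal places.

-454.28 °F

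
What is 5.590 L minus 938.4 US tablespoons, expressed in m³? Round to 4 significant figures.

5.590 L = 0.00559000 m³ and 938.4 US tbsp = 0.0138759 m³.
0.00559000 − 0.0138759 ≈ -0.008286 m³.

-0.008286 m³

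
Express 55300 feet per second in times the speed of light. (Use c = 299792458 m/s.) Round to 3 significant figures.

1 ft/s = 1.01670e-9 times the speed of light.
So 55300 × 1.01670e-9 ≈ 5.62e-5 c.

5.62e-5 times the speed of light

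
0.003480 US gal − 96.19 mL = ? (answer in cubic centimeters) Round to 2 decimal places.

-83.02 cubic centimeters

0.003480 US gal = 13.1732 cm³ and 96.19 mL = 96.1900 cm³.
13.1732 − 96.1900 ≈ -83.02 cm³.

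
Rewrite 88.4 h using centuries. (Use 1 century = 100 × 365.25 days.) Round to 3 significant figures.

0.000101 centuries

1 hour = 1.14077 × 10^-6 century.
Thus 88.4 × 1.14077 × 10^-6 ≈ 0.000101 century.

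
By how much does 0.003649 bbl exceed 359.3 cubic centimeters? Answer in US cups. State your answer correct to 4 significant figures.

0.9335 US cups

0.003649 bbl = 2.45213 US cup and 359.3 cm³ = 1.51867 US cup.
2.45213 − 1.51867 ≈ 0.9335 US cup.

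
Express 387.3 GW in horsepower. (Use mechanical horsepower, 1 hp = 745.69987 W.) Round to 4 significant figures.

1 GW = 1.34102e+6 horsepower.
387.3 × 1.34102e+6 ≈ 5.194e+8 hp.

5.194e+8 hp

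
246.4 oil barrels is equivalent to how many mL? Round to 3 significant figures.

3.92 × 10^7 mL

1 oil barrel = 158987 milliliters.
Thus 246.4 × 158987 ≈ 3.92 × 10^7 mL.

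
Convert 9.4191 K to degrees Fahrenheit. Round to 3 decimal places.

-442.716 °F

K = (°F + 459.67) × 5/9.
Applying the formula gives -442.716 °F.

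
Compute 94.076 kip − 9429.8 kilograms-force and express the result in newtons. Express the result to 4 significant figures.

94.076 kip = 418471 N and 9429.8 kgf = 92474.7 N.
418471 − 92474.7 ≈ 326000 N.

326000 newtons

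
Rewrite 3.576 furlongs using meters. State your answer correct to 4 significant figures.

719.4 meters

1 furlong = 201.168 meters.
3.576 × 201.168 ≈ 719.4 m.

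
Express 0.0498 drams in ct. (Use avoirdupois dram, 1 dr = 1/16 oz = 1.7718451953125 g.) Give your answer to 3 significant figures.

0.441 carats

1 dram = 8.85923 ct.
0.0498 × 8.85923 ≈ 0.441 ct.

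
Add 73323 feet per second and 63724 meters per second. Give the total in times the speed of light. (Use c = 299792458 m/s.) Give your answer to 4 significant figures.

0.0002871 c

73323 ft/s = 7.45477e-5 c and 63724 m/s = 0.000212560 c.
7.45477e-5 + 0.000212560 ≈ 0.0002871 c.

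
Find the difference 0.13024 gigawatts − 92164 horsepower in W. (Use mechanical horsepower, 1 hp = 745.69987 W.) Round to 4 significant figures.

0.13024 GW = 1.30240e+8 W and 92164 hp = 6.87267e+7 W.
1.30240e+8 − 6.87267e+7 ≈ 6.151e+7 W.

6.151e+7 W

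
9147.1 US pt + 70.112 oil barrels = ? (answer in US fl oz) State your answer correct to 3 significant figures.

523000 US fl oz

9147.1 US pt = 146354 US fl oz and 70.112 bbl = 376922 US fl oz.
146354 + 376922 ≈ 523000 US fl oz.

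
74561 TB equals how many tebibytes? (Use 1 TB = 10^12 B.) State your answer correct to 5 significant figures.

1 terabyte = 0.909495 TiB.
Then 74561 × 0.909495 ≈ 67813 TiB.

67813 TiB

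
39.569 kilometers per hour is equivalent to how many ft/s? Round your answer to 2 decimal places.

36.06 ft/s

1 kilometer per hour = 0.911344 ft/s.
Thus 39.569 × 0.911344 ≈ 36.06 ft/s.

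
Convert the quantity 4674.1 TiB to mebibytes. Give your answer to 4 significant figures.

4.901e+9 MiB

1 tebibyte = 1.04858e+6 MiB.
Then 4674.1 × 1.04858e+6 ≈ 4.901e+9 MiB.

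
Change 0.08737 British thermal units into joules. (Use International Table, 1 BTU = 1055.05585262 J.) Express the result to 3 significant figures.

1 British thermal unit = 1055.06 joules.
Thus 0.08737 × 1055.06 ≈ 92.2 J.

92.2 J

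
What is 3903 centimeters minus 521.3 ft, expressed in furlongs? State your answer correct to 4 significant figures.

3903 cm = 0.194017 furlong and 521.3 ft = 0.789848 furlong.
0.194017 − 0.789848 ≈ -0.5958 furlong.

-0.5958 furlong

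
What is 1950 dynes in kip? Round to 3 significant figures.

4.38e-6 kip

1 dyne = 2.24809e-9 kip.
So 1950 × 2.24809e-9 ≈ 4.38e-6 kip.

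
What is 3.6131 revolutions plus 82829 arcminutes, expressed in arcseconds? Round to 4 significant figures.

9.652 × 10^6 arcsec

3.6131 rev = 4.68258 × 10^6 arcsec and 82829 arcmin = 4.96974 × 10^6 arcsec.
4.68258 × 10^6 + 4.96974 × 10^6 ≈ 9.652 × 10^6 arcsec.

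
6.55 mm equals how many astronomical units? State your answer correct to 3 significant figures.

4.38e-14 au

1 mm = 6.68459e-15 astronomical units.
6.55 × 6.68459e-15 ≈ 4.38e-14 au.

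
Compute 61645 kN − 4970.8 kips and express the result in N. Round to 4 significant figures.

3.953 × 10^7 newtons

61645 kN = 6.16450 × 10^7 N and 4970.8 kip = 2.21112 × 10^7 N.
6.16450 × 10^7 − 2.21112 × 10^7 ≈ 3.953 × 10^7 N.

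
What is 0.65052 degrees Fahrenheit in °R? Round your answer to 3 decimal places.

°R = °F + 459.67.
Applying the formula gives 460.321 °R.

460.321 °R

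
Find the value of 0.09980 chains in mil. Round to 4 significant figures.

79040 mils

1 chain = 792000 mil.
0.09980 × 792000 ≈ 79040 mil.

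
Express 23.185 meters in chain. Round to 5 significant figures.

1.1525 chain

1 m = 0.0497097 chains.
Thus 23.185 × 0.0497097 ≈ 1.1525 chain.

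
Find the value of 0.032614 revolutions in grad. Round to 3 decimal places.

13.046 gradians

1 rev = 400.000 grad.
So 0.032614 × 400.000 ≈ 13.046 grad.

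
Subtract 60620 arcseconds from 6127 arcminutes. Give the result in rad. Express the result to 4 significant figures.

1.488 radians

6127 arcmin = 1.78227 rad and 60620 arcsec = 0.293894 rad.
1.78227 − 0.293894 ≈ 1.488 rad.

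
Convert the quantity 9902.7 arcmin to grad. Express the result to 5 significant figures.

1 arcminute = 0.0185185 grad.
So 9902.7 × 0.0185185 ≈ 183.38 grad.

183.38 grad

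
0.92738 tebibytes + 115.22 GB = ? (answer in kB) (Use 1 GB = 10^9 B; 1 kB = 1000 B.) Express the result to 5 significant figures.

0.92738 TiB = 1.01967e+9 kB and 115.22 GB = 1.15220e+8 kB.
1.01967e+9 + 1.15220e+8 ≈ 1.1349e+9 kB.

1.1349e+9 kB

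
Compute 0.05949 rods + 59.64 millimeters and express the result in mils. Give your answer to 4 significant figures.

14130 mils

0.05949 rod = 11779.0 mil and 59.64 mm = 2348.03 mil.
11779.0 + 2348.03 ≈ 14130 mil.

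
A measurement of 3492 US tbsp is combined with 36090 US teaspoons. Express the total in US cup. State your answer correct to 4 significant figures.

970.1 US cup

3492 US tbsp = 218.250 US cup and 36090 US tsp = 751.875 US cup.
218.250 + 751.875 ≈ 970.1 US cup.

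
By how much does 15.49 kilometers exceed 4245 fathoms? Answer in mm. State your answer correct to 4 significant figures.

7.727 × 10^6 mm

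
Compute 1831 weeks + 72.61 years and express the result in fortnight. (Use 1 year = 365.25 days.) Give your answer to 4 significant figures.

1831 wk = 915.500 fortnight and 72.61 yr = 1894.34 fortnight.
915.500 + 1894.34 ≈ 2810 fortnight.

2810 fortnights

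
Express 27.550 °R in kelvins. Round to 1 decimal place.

°R = K × 9/5.
Applying the formula gives 15.3 K.

15.3 K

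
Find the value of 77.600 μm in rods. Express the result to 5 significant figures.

1 micrometer = 1.98839 × 10^-7 rods.
Then 77.600 × 1.98839 × 10^-7 ≈ 1.5430 × 10^-5 rod.

1.5430 × 10^-5 rod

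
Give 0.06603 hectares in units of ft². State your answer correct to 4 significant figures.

7107 square feet

1 ha = 107639 ft².
So 0.06603 × 107639 ≈ 7107 ft².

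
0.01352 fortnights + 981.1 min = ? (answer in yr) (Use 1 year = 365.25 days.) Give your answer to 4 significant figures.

0.01352 fortnight = 0.000518220 yr and 981.1 min = 0.00186535 yr.
0.000518220 + 0.00186535 ≈ 0.002384 yr.

0.002384 years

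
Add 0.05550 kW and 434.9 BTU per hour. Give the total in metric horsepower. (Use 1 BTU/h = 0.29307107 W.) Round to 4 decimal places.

0.05550 kW = 0.0754590 PS and 434.9 BTU/h = 0.173293 PS.
0.0754590 + 0.173293 ≈ 0.2488 PS.

0.2488 metric horsepower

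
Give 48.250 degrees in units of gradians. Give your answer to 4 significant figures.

53.61 grad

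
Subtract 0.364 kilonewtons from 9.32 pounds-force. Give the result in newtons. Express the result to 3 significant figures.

-323 N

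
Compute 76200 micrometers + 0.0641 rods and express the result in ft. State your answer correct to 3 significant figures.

1.31 ft

76200 μm = 0.250000 ft and 0.0641 rod = 1.05765 ft.
0.250000 + 1.05765 ≈ 1.31 ft.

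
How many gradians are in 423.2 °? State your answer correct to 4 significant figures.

470.2 grad

1 degree = 1.11111 grad.
Thus 423.2 × 1.11111 ≈ 470.2 grad.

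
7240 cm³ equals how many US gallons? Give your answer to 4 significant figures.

1.913 US gal

1 cm³ = 0.000264172 US gal.
So 7240 × 0.000264172 ≈ 1.913 US gal.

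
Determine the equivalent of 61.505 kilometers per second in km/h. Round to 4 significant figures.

1 kilometer per second = 3600.00 kilometers per hour.
So 61.505 × 3600.00 ≈ 221400 km/h.

221400 kilometers per hour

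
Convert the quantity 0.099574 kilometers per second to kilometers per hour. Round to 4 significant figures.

358.5 km/h

1 km/s = 3600.00 kilometers per hour.
Then 0.099574 × 3600.00 ≈ 358.5 km/h.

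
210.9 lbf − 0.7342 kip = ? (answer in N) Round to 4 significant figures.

-2328 N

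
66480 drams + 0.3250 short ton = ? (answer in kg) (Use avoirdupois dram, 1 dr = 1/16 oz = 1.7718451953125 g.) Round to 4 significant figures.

412.6 kg

66480 dr = 117.792 kg and 0.3250 short ton = 294.835 kg.
117.792 + 294.835 ≈ 412.6 kg.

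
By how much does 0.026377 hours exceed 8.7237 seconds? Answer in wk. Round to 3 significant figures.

0.000143 wk

0.026377 h = 0.000157006 wk and 8.7237 s = 1.44241 × 10^-5 wk.
0.000157006 − 1.44241 × 10^-5 ≈ 0.000143 wk.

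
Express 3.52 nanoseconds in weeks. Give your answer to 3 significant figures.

5.82 × 10^-15 wk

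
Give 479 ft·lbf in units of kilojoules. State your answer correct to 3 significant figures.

1 foot-pound = 0.00135582 kilojoules.
Thus 479 × 0.00135582 ≈ 0.649 kJ.

0.649 kilojoules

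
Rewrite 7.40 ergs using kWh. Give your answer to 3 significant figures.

2.06 × 10^-13 kilowatt-hours

1 erg = 2.77778 × 10^-14 kWh.
Thus 7.40 × 2.77778 × 10^-14 ≈ 2.06 × 10^-13 kWh.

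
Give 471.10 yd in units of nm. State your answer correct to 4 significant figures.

4.308e+11 nm

1 yard = 9.14400e+8 nanometers.
Then 471.10 × 9.14400e+8 ≈ 4.308e+11 nm.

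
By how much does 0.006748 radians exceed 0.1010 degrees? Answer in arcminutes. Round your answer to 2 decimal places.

17.14 arcminutes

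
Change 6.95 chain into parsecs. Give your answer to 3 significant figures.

4.53 × 10^-15 pc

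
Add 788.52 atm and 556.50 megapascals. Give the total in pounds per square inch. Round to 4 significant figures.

92300 psi

788.52 atm = 11588.0 psi and 556.50 MPa = 80713.5 psi.
11588.0 + 80713.5 ≈ 92300 psi.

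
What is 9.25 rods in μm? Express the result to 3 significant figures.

1 rod = 5.02920 × 10^6 micrometers.
Then 9.25 × 5.02920 × 10^6 ≈ 4.65 × 10^7 μm.

4.65 × 10^7 micrometers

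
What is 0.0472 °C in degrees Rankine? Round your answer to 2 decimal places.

°R = (°C + 273.15) × 9/5.
Applying the formula gives 491.75 °R.

491.75 °R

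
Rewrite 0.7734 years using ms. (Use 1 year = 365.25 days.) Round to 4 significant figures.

1 yr = 3.15576 × 10^10 ms.
Then 0.7734 × 3.15576 × 10^10 ≈ 2.441 × 10^10 ms.

2.441 × 10^10 ms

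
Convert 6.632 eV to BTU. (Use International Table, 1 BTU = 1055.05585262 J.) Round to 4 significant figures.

1 eV = 1.51857 × 10^-22 British thermal units.
6.632 × 1.51857 × 10^-22 ≈ 1.007 × 10^-21 BTU.

1.007 × 10^-21 British thermal units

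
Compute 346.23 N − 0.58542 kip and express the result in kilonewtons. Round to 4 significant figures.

-2.258 kN

346.23 N = 0.346230 kN and 0.58542 kip = 2.60408 kN.
0.346230 − 2.60408 ≈ -2.258 kN.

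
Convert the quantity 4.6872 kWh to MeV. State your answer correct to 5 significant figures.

1 kWh = 2.24694e+19 MeV.
So 4.6872 × 2.24694e+19 ≈ 1.0532e+20 MeV.

1.0532e+20 MeV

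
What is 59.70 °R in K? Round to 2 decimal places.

33.17 K

°R = K × 9/5.
Applying the formula gives 33.17 K.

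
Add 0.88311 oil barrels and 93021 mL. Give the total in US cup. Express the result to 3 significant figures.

987 US cups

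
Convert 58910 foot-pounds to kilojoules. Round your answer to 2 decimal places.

1 ft·lbf = 0.00135582 kJ.
Thus 58910 × 0.00135582 ≈ 79.87 kJ.

79.87 kJ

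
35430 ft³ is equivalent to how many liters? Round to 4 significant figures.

1 cubic foot = 28.3168 liters.
Then 35430 × 28.3168 ≈ 1.003e+6 L.

1.003e+6 L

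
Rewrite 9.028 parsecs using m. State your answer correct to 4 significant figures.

2.786 × 10^17 meters

1 pc = 3.08568 × 10^16 m.
Thus 9.028 × 3.08568 × 10^16 ≈ 2.786 × 10^17 m.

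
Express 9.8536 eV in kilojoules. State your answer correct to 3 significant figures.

1.58e-21 kilojoules

1 eV = 1.60218e-22 kJ.
Then 9.8536 × 1.60218e-22 ≈ 1.58e-21 kJ.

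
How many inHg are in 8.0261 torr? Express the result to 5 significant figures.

0.31599 inHg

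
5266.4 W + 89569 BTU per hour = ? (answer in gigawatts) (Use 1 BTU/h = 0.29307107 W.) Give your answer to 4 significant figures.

5266.4 W = 5.26640 × 10^-6 GW and 89569 BTU/h = 2.62501 × 10^-5 GW.
5.26640 × 10^-6 + 2.62501 × 10^-5 ≈ 3.152 × 10^-5 GW.

3.152 × 10^-5 GW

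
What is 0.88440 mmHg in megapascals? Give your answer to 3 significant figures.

0.000118 megapascals

1 millimeter of mercury = 0.000133322 MPa.
So 0.88440 × 0.000133322 ≈ 0.000118 MPa.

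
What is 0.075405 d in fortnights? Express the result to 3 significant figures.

0.00539 fortnight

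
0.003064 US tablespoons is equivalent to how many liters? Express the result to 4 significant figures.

4.531 × 10^-5 liters

1 US tbsp = 0.0147868 liters.
Then 0.003064 × 0.0147868 ≈ 4.531 × 10^-5 L.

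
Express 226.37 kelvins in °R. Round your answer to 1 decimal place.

407.5 degrees Rankine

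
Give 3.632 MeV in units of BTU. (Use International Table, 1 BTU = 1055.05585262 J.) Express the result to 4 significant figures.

1 MeV = 1.51857 × 10^-16 BTU.
Thus 3.632 × 1.51857 × 10^-16 ≈ 5.515 × 10^-16 BTU.

5.515 × 10^-16 British thermal units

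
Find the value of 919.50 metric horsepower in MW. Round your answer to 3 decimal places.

1 metric horsepower = 0.000735499 megawatts.
Thus 919.50 × 0.000735499 ≈ 0.676 MW.

0.676 megawatts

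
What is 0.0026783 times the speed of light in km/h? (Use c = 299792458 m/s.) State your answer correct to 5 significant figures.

2.8906e+6 km/h

1 c = 1.07925e+9 kilometers per hour.
Thus 0.0026783 × 1.07925e+9 ≈ 2.8906e+6 km/h.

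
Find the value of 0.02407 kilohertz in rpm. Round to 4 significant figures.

1444 rpm

1 kilohertz = 60000.0 rpm.
Then 0.02407 × 60000.0 ≈ 1444 rpm.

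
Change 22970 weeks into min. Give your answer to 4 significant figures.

2.315 × 10^8 min

1 week = 10080.0 min.
So 22970 × 10080.0 ≈ 2.315 × 10^8 min.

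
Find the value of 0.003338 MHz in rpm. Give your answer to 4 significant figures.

1 megahertz = 6.00000e+7 rpm.
So 0.003338 × 6.00000e+7 ≈ 200300 rpm.

200300 revolutions per minute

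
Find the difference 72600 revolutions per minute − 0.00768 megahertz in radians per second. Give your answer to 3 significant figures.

-40700 radians per second

72600 rpm = 7602.65 rad/s and 0.00768 MHz = 48254.9 rad/s.
7602.65 − 48254.9 ≈ -40700 rad/s.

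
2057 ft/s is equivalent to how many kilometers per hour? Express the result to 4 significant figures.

2257 km/h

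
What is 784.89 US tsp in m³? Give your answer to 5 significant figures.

1 US teaspoon = 4.92892e-6 cubic meters.
Thus 784.89 × 4.92892e-6 ≈ 0.0038687 m³.

0.0038687 cubic meters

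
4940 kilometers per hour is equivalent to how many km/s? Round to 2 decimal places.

1.37 km/s

1 km/h = 0.000277778 km/s.
So 4940 × 0.000277778 ≈ 1.37 km/s.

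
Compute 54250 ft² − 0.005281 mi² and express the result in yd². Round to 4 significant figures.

-10330 square yards

54250 ft² = 6027.78 yd² and 0.005281 mi² = 16358.4 yd².
6027.78 − 16358.4 ≈ -10330 yd².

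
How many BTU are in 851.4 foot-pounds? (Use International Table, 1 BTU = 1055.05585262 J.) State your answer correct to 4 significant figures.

1.094 BTU

1 foot-pound = 0.00128507 BTU.
Thus 851.4 × 0.00128507 ≈ 1.094 BTU.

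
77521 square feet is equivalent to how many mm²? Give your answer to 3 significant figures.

7.20e+9 square millimeters

1 square foot = 92903.0 square millimeters.
77521 × 92903.0 ≈ 7.20e+9 mm².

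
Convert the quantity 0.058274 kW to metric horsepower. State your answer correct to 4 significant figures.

0.07923 metric horsepower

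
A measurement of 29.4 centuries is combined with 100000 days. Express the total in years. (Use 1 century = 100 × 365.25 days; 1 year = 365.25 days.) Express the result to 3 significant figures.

3210 years

29.4 century = 2940.00 yr and 100000 d = 273.785 yr.
2940.00 + 273.785 ≈ 3210 yr.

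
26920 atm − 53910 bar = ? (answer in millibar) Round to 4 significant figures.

26920 atm = 2.72767 × 10^7 mbar and 53910 bar = 5.39100 × 10^7 mbar.
2.72767 × 10^7 − 5.39100 × 10^7 ≈ -2.663 × 10^7 mbar.

-2.663 × 10^7 millibar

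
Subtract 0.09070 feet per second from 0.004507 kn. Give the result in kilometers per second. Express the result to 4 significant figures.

-2.533 × 10^-5 km/s

0.004507 kn = 2.31860 × 10^-6 km/s and 0.09070 ft/s = 2.76454 × 10^-5 km/s.
2.31860 × 10^-6 − 2.76454 × 10^-5 ≈ -2.533 × 10^-5 km/s.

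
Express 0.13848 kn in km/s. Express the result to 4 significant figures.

1 kn = 0.000514444 km/s.
So 0.13848 × 0.000514444 ≈ 7.124 × 10^-5 km/s.

7.124 × 10^-5 km/s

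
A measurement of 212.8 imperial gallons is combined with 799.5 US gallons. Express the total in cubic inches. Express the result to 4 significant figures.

243700 in³

212.8 imp gal = 59034.86 in³ and 799.5 US gal = 184684.5 in³.
59034.86 + 184684.5 ≈ 243700 in³.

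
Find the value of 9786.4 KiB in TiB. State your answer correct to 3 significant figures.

9.11e-6 TiB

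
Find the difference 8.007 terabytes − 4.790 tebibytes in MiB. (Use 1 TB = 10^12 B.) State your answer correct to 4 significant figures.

2.613 × 10^6 MiB

8.007 TB = 7.63607 × 10^6 MiB and 4.790 TiB = 5.02268 × 10^6 MiB.
7.63607 × 10^6 − 5.02268 × 10^6 ≈ 2.613 × 10^6 MiB.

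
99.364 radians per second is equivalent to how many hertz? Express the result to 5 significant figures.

1 rad/s = 0.159155 Hz.
99.364 × 0.159155 ≈ 15.814 Hz.

15.814 Hz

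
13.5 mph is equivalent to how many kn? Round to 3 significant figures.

1 mile per hour = 0.868976 knots.
Thus 13.5 × 0.868976 ≈ 11.7 kn.

11.7 kn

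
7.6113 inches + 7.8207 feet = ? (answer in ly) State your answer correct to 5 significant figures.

7.6113 in = 2.04347 × 10^-17 ly and 7.8207 ft = 2.51963 × 10^-16 ly.
2.04347 × 10^-17 + 2.51963 × 10^-16 ≈ 2.7240 × 10^-16 ly.

2.7240 × 10^-16 light-years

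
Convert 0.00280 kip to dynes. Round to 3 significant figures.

1.25e+6 dynes

1 kip = 4.44822e+8 dynes.
Thus 0.00280 × 4.44822e+8 ≈ 1.25e+6 dyn.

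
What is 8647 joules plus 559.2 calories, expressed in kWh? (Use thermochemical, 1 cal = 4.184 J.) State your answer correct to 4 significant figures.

8647 J = 0.00240194 kWh and 559.2 cal = 0.000649915 kWh.
0.00240194 + 0.000649915 ≈ 0.003052 kWh.

0.003052 kilowatt-hours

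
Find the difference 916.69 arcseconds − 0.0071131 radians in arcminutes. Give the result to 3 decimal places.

-9.175 arcminutes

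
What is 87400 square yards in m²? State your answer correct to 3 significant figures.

73100 m²

1 square yard = 0.836127 m².
So 87400 × 0.836127 ≈ 73100 m².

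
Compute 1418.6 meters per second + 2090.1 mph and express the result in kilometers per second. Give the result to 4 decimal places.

2.3530 km/s

1418.6 m/s = 1.41860 km/s and 2090.1 mph = 0.934358 km/s.
1.41860 + 0.934358 ≈ 2.3530 km/s.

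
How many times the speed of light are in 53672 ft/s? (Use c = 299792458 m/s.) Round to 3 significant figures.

5.46 × 10^-5 times the speed of light

1 foot per second = 1.01670 × 10^-9 c.
Then 53672 × 1.01670 × 10^-9 ≈ 5.46 × 10^-5 c.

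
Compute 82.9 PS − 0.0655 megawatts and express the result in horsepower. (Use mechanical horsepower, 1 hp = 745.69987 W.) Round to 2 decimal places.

82.9 PS = 81.7659 hp and 0.0655 MW = 87.8369 hp.
81.7659 − 87.8369 ≈ -6.07 hp.

-6.07 hp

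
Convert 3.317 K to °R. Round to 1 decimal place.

°R = K × 9/5.
Applying the formula gives 6.0 °R.

6.0 °R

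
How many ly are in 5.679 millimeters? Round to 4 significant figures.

6.003 × 10^-19 light-years

1 mm = 1.05700 × 10^-19 ly.
So 5.679 × 1.05700 × 10^-19 ≈ 6.003 × 10^-19 ly.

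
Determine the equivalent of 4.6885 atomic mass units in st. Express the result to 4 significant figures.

1 atomic mass unit = 2.61490e-28 stone.
Then 4.6885 × 2.61490e-28 ≈ 1.226e-27 st.

1.226e-27 st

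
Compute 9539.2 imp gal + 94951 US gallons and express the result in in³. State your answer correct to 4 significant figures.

2.458e+7 cubic inches

9539.2 imp gal = 2.64636e+6 in³ and 94951 US gal = 2.19337e+7 in³.
2.64636e+6 + 2.19337e+7 ≈ 2.458e+7 in³.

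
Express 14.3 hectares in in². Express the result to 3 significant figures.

1 ha = 1.55000e+7 square inches.
So 14.3 × 1.55000e+7 ≈ 2.22e+8 in².

2.22e+8 square inches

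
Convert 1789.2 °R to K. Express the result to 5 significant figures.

994.00 K

°R = K × 9/5.
Applying the formula gives 994.00 K.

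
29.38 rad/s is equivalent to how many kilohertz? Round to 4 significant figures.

0.004676 kHz

1 rad/s = 0.000159155 kilohertz.
Then 29.38 × 0.000159155 ≈ 0.004676 kHz.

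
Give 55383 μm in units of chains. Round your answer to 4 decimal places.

0.0028 chains

1 micrometer = 4.97097e-8 chain.
55383 × 4.97097e-8 ≈ 0.0028 chain.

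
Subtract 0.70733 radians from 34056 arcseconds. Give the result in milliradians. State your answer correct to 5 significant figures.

34056 arcsec = 165.108 mrad and 0.70733 rad = 707.330 mrad.
165.108 − 707.330 ≈ -542.22 mrad.

-542.22 mrad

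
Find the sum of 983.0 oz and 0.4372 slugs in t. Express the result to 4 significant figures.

0.03425 t

983.0 oz = 0.0278676 t and 0.4372 slug = 0.00638045 t.
0.0278676 + 0.00638045 ≈ 0.03425 t.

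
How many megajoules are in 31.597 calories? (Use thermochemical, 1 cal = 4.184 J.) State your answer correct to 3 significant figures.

0.000132 MJ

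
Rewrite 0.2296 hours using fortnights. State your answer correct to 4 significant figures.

1 hour = 0.00297619 fortnight.
Thus 0.2296 × 0.00297619 ≈ 0.0006833 fortnight.

0.0006833 fortnights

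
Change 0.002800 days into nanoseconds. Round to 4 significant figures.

1 d = 8.64000 × 10^13 ns.
Then 0.002800 × 8.64000 × 10^13 ≈ 2.419 × 10^11 ns.

2.419 × 10^11 nanoseconds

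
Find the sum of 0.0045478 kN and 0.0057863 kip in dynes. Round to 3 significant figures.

3.03e+6 dyn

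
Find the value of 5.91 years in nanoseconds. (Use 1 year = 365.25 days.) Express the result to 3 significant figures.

1 year = 3.15576e+16 nanoseconds.
Then 5.91 × 3.15576e+16 ≈ 1.87e+17 ns.

1.87e+17 nanoseconds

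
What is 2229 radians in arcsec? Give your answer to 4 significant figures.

4.598e+8 arcsec

1 radian = 206265 arcseconds.
Thus 2229 × 206265 ≈ 4.598e+8 arcsec.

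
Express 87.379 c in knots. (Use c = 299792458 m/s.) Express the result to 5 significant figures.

5.0920 × 10^10 kn

1 speed of light = 5.82750 × 10^8 kn.
Thus 87.379 × 5.82750 × 10^8 ≈ 5.0920 × 10^10 kn.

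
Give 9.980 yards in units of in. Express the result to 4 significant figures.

1 yd = 36.0000 inches.
Thus 9.980 × 36.0000 ≈ 359.3 in.

359.3 in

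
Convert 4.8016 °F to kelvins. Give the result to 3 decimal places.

258.040 K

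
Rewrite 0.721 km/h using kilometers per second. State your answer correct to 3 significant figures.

0.000200 kilometers per second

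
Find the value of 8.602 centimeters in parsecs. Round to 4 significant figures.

1 cm = 3.24078 × 10^-19 parsecs.
So 8.602 × 3.24078 × 10^-19 ≈ 2.788 × 10^-18 pc.

2.788 × 10^-18 pc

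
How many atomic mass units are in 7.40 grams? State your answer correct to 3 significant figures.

1 g = 6.02214 × 10^23 u.
Thus 7.40 × 6.02214 × 10^23 ≈ 4.46 × 10^24 u.

4.46 × 10^24 u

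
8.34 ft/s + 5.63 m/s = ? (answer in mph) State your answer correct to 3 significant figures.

18.3 mph

8.34 ft/s = 5.68636 mph and 5.63 m/s = 12.5940 mph.
5.68636 + 12.5940 ≈ 18.3 mph.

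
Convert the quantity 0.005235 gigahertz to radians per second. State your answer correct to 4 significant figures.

3.289 × 10^7 rad/s

1 GHz = 6.28319 × 10^9 radians per second.
0.005235 × 6.28319 × 10^9 ≈ 3.289 × 10^7 rad/s.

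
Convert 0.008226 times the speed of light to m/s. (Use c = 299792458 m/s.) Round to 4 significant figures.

2.466e+6 m/s

1 speed of light = 2.99792e+8 meters per second.
So 0.008226 × 2.99792e+8 ≈ 2.466e+6 m/s.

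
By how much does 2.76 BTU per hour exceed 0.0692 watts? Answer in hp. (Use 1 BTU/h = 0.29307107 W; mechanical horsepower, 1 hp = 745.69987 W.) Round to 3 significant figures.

2.76 BTU/h = 0.00108472 hp and 0.0692 W = 9.27987e-5 hp.
0.00108472 − 9.27987e-5 ≈ 0.000992 hp.

0.000992 hp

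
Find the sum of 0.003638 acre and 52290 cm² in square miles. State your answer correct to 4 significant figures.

7.703 × 10^-6 mi²

0.003638 acre = 5.684375 × 10^-6 mi² and 52290 cm² = 2.018928 × 10^-6 mi².
5.684375 × 10^-6 + 2.018928 × 10^-6 ≈ 7.703 × 10^-6 mi².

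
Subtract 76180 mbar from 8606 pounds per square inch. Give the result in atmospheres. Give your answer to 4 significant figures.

510.4 atm

8606 psi = 585.604 atm and 76180 mbar = 75.1838 atm.
585.604 − 75.1838 ≈ 510.4 atm.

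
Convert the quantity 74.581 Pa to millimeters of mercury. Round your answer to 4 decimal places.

0.5594 mmHg

1 pascal = 0.00750062 millimeters of mercury.
Thus 74.581 × 0.00750062 ≈ 0.5594 mmHg.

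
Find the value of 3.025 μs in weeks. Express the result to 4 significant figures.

5.002 × 10^-12 wk

1 μs = 1.65344 × 10^-12 weeks.
Then 3.025 × 1.65344 × 10^-12 ≈ 5.002 × 10^-12 wk.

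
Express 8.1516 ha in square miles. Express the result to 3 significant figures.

0.0315 square miles

1 hectare = 0.00386102 mi².
So 8.1516 × 0.00386102 ≈ 0.0315 mi².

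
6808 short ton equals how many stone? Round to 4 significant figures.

972600 st

1 short ton = 142.857 st.
So 6808 × 142.857 ≈ 972600 st.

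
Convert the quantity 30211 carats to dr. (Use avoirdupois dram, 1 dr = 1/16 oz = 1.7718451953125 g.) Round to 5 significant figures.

3410.1 dr

1 ct = 0.112877 dr.
Then 30211 × 0.112877 ≈ 3410.1 dr.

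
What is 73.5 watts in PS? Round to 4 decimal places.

1 watt = 0.00135962 metric horsepower.
So 73.5 × 0.00135962 ≈ 0.0999 PS.

0.0999 PS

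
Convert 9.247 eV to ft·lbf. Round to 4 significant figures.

1.093 × 10^-18 foot-pounds

1 electronvolt = 1.18170 × 10^-19 foot-pounds.
Then 9.247 × 1.18170 × 10^-19 ≈ 1.093 × 10^-18 ft·lbf.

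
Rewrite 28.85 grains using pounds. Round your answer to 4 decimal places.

0.0041 pounds

1 gr = 0.000142857 lb.
28.85 × 0.000142857 ≈ 0.0041 lb.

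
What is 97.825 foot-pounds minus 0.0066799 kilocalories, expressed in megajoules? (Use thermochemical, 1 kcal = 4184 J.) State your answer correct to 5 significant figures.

97.825 ft·lbf = 0.000132633 MJ and 0.0066799 kcal = 2.79487 × 10^-5 MJ.
0.000132633 − 2.79487 × 10^-5 ≈ 0.00010468 MJ.

0.00010468 megajoules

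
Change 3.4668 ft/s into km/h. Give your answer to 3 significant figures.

1 ft/s = 1.09728 km/h.
3.4668 × 1.09728 ≈ 3.80 km/h.

3.80 km/h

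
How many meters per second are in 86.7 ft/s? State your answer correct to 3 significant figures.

26.4 m/s

1 ft/s = 0.304800 m/s.
86.7 × 0.304800 ≈ 26.4 m/s.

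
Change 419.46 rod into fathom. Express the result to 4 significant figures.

1 rod = 2.75000 fathom.
Thus 419.46 × 2.75000 ≈ 1154 fathom.

1154 fathom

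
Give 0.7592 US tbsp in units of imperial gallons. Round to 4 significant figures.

0.002469 imperial gallons

1 US tbsp = 0.00325263 imperial gallons.
Thus 0.7592 × 0.00325263 ≈ 0.002469 imp gal.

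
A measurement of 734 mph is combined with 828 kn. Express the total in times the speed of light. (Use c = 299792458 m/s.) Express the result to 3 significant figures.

734 mph = 1.09452 × 10^-6 c and 828 kn = 1.42085 × 10^-6 c.
1.09452 × 10^-6 + 1.42085 × 10^-6 ≈ 2.52 × 10^-6 c.

2.52 × 10^-6 c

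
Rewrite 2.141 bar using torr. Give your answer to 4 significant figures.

1606 torr

1 bar = 750.062 torr.
Then 2.141 × 750.062 ≈ 1606 torr.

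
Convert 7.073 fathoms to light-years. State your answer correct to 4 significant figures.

1.367e-15 light-years

1 fathom = 1.93304e-16 ly.
7.073 × 1.93304e-16 ≈ 1.367e-15 ly.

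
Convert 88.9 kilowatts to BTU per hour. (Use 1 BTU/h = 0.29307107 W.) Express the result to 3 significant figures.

303000 BTU/h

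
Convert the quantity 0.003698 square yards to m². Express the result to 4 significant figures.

1 yd² = 0.836127 m².
Thus 0.003698 × 0.836127 ≈ 0.003092 m².

0.003092 m²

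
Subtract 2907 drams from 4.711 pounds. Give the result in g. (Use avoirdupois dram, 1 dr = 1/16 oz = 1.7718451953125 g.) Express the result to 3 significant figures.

-3010 g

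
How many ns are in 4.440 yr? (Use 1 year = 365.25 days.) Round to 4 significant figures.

1 yr = 3.15576e+16 ns.
4.440 × 3.15576e+16 ≈ 1.401e+17 ns.

1.401e+17 nanoseconds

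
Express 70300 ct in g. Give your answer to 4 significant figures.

14060 g

1 carat = 0.200000 grams.
Thus 70300 × 0.200000 ≈ 14060 g.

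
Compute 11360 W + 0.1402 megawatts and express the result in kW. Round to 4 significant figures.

11360 W = 11.3600 kW and 0.1402 MW = 140.200 kW.
11.3600 + 140.200 ≈ 151.6 kW.

151.6 kilowatts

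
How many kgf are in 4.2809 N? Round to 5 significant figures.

0.43653 kilograms-force

1 newton = 0.101972 kilograms-force.
Thus 4.2809 × 0.101972 ≈ 0.43653 kgf.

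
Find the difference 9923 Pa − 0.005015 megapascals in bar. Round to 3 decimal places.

0.049 bar

9923 Pa = 0.0992300 bar and 0.005015 MPa = 0.0501500 bar.
0.0992300 − 0.0501500 ≈ 0.049 bar.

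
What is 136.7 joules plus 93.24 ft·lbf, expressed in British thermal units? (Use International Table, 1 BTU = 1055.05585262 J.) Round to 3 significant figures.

136.7 J = 0.129567 BTU and 93.24 ft·lbf = 0.119820 BTU.
0.129567 + 0.119820 ≈ 0.249 BTU.

0.249 British thermal units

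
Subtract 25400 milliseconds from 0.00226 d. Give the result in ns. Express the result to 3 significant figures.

0.00226 d = 1.95264e+11 ns and 25400 ms = 2.54000e+10 ns.
1.95264e+11 − 2.54000e+10 ≈ 1.70e+11 ns.

1.70e+11 ns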